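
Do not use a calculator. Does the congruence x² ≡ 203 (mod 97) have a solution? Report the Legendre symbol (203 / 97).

Euler's criterion: (203/97) ≡ 9^48 (mod 97).
9^2 ≡ 81 (mod 97)
9^4 ≡ 62 (mod 97)
9^8 ≡ 61 (mod 97)
9^16 ≡ 35 (mod 97)
9^32 ≡ 61 (mod 97)
9^48 = 9^(32+16) ≡ 1 (mod 97).
Result is 1, so (203/97) = 1.

1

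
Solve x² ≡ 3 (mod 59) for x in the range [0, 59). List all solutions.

11, 48

Since 59 ≡ 3 (mod 4), a square root of 3 is 3^((59+1)/4) = 3^15 mod 59.
Repeated squaring: 3^2≡9, 3^4≡22, 3^8≡12 (mod 59).
3^15 = 3^(8+4+2+1) ≡ 48 (mod 59).
Check: 48² = 2304 ≡ 3 (mod 59). The two roots are 11 and 48.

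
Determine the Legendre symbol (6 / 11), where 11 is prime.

Euler's criterion: (6/11) ≡ 6^5 (mod 11).
6^2 ≡ 3 (mod 11)
6^4 ≡ 9 (mod 11)
6^5 = 6^(4+1) ≡ 10 (mod 11).
Result is 10 ≡ −1, so (6/11) = −1.

-1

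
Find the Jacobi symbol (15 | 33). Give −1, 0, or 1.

Reciprocity: 15 ≡ 3 and 33 ≡ 1 (mod 4), so (15/33) = +(33/15).
Reduce top mod 15: now compute (3/15).
Reciprocity: 3 ≡ 3 and 15 ≡ 3 (mod 4), so (3/15) = −(15/3).
Reduce top mod 3: now compute (0/3).
Top reduces to 0: gcd > 1, so the symbol is 0.

0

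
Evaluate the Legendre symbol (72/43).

-1

First reduce: 72 ≡ 29 (mod 43).
Reciprocity: 29 ≡ 1 and 43 ≡ 3 (mod 4), so (29/43) = +(43/29).
Reduce top mod 29: now compute (14/29).
Pull out 2: since 29 ≡ 5 (mod 8), (2/29) = -1.
Reciprocity: 7 ≡ 3 and 29 ≡ 1 (mod 4), so (7/29) = +(29/7).
Reduce top mod 7: now compute (1/7).
Reached (1/7) = 1. Collecting the sign flips along the way, the symbol is -1.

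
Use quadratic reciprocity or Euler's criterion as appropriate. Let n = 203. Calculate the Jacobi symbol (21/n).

Reciprocity: 21 ≡ 1 and 203 ≡ 3 (mod 4), so (21/203) = +(203/21).
Reduce top mod 21: now compute (14/21).
Pull out 2: since 21 ≡ 5 (mod 8), (2/21) = -1.
Reciprocity: 7 ≡ 3 and 21 ≡ 1 (mod 4), so (7/21) = +(21/7).
Reduce top mod 7: now compute (0/7).
Top reduces to 0: gcd > 1, so the symbol is 0.

0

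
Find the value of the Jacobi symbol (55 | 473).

0

Reciprocity: 55 ≡ 3 and 473 ≡ 1 (mod 4), so (55/473) = +(473/55).
Reduce top mod 55: now compute (33/55).
Reciprocity: 33 ≡ 1 and 55 ≡ 3 (mod 4), so (33/55) = +(55/33).
Reduce top mod 33: now compute (22/33).
Pull out 2: since 33 ≡ 1 (mod 8), (2/33) = +1.
Reciprocity: 11 ≡ 3 and 33 ≡ 1 (mod 4), so (11/33) = +(33/11).
Reduce top mod 11: now compute (0/11).
Top reduces to 0: gcd > 1, so the symbol is 0.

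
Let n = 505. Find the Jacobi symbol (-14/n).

1

First reduce: -14 ≡ 491 (mod 505).
Reciprocity: 491 ≡ 3 and 505 ≡ 1 (mod 4), so (491/505) = +(505/491).
Reduce top mod 491: now compute (14/491).
Pull out 2: since 491 ≡ 3 (mod 8), (2/491) = -1.
Reciprocity: 7 ≡ 3 and 491 ≡ 3 (mod 4), so (7/491) = −(491/7).
Reduce top mod 7: now compute (1/7).
Reached (1/7) = 1. Collecting the sign flips along the way, the symbol is +1.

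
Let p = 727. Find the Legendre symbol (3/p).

Reciprocity: 3 ≡ 3 and 727 ≡ 3 (mod 4), so (3/727) = −(727/3).
Reduce top mod 3: now compute (1/3).
Reached (1/3) = 1. Collecting the sign flips along the way, the symbol is -1.

-1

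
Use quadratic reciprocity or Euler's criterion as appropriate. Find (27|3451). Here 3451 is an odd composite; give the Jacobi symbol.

-1

Reciprocity: 27 ≡ 3 and 3451 ≡ 3 (mod 4), so (27/3451) = −(3451/27).
Reduce top mod 27: now compute (22/27).
Pull out 2: since 27 ≡ 3 (mod 8), (2/27) = -1.
Reciprocity: 11 ≡ 3 and 27 ≡ 3 (mod 4), so (11/27) = −(27/11).
Reduce top mod 11: now compute (5/11).
Reciprocity: 5 ≡ 1 and 11 ≡ 3 (mod 4), so (5/11) = +(11/5).
Reduce top mod 5: now compute (1/5).
Reached (1/5) = 1. Collecting the sign flips along the way, the symbol is -1.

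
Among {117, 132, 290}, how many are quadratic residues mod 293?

1

(117/293) = -1 → non-residue.
(132/293) = +1 → QR.
(290/293) = -1 → non-residue.
Total quadratic residues among the 3: 1.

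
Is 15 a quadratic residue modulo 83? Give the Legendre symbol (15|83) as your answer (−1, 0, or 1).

Euler's criterion: (15/83) ≡ 15^41 (mod 83).
15^2 ≡ 59 (mod 83)
15^4 ≡ 78 (mod 83)
15^8 ≡ 25 (mod 83)
15^16 ≡ 44 (mod 83)
15^32 ≡ 27 (mod 83)
15^41 = 15^(32+8+1) ≡ 82 (mod 83).
Result is 82 ≡ −1, so (15/83) = −1.

-1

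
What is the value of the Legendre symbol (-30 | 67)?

1

Euler's criterion: (-30/67) ≡ 37^33 (mod 67).
37^2 ≡ 29 (mod 67)
37^4 ≡ 37 (mod 67)
37^8 ≡ 29 (mod 67)
37^16 ≡ 37 (mod 67)
37^32 ≡ 29 (mod 67)
37^33 = 37^(32+1) ≡ 1 (mod 67).
Result is 1, so (-30/67) = 1.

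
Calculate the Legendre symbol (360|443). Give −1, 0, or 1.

1

Euler's criterion: (360/443) ≡ 360^221 (mod 443).
360^2 ≡ 244 (mod 443)
360^4 ≡ 174 (mod 443)
360^8 ≡ 152 (mod 443)
360^16 ≡ 68 (mod 443)
360^32 ≡ 194 (mod 443)
360^64 ≡ 424 (mod 443)
360^128 ≡ 361 (mod 443)
360^221 = 360^(128+64+16+8+4+1) ≡ 1 (mod 443).
Result is 1, so (360/443) = 1.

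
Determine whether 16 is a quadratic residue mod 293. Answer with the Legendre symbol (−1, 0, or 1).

Pull out 2^4: since 293 ≡ 5 (mod 8), (2/293) = -1, so (2/293)^4 = +1.
Reached (1/293) = 1. Collecting the sign flips along the way, the symbol is +1.

1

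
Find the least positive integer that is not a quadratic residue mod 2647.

3

(2/2647) = +1, so 2 is a residue.
(3/2647) = −1, so 3 is the smallest positive non-residue mod 2647.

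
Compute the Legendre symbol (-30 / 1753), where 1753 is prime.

-1

First reduce: -30 ≡ 1723 (mod 1753).
Reciprocity: 1723 ≡ 3 and 1753 ≡ 1 (mod 4), so (1723/1753) = +(1753/1723).
Reduce top mod 1723: now compute (30/1723).
Pull out 2: since 1723 ≡ 3 (mod 8), (2/1723) = -1.
Reciprocity: 15 ≡ 3 and 1723 ≡ 3 (mod 4), so (15/1723) = −(1723/15).
Reduce top mod 15: now compute (13/15).
Reciprocity: 13 ≡ 1 and 15 ≡ 3 (mod 4), so (13/15) = +(15/13).
Reduce top mod 13: now compute (2/13).
Pull out 2: since 13 ≡ 5 (mod 8), (2/13) = -1.
Reached (1/13) = 1. Collecting the sign flips along the way, the symbol is -1.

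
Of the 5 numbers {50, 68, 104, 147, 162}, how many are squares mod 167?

3

(50/167) = +1 → QR.
(68/167) = -1 → non-residue.
(104/167) = -1 → non-residue.
(147/167) = +1 → QR.
(162/167) = +1 → QR.
Total quadratic residues among the 5: 3.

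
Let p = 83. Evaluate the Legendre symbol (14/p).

Pull out 2: since 83 ≡ 3 (mod 8), (2/83) = -1.
Reciprocity: 7 ≡ 3 and 83 ≡ 3 (mod 4), so (7/83) = −(83/7).
Reduce top mod 7: now compute (6/7).
Pull out 2: since 7 ≡ 7 (mod 8), (2/7) = +1.
Reciprocity: 3 ≡ 3 and 7 ≡ 3 (mod 4), so (3/7) = −(7/3).
Reduce top mod 3: now compute (1/3).
Reached (1/3) = 1. Collecting the sign flips along the way, the symbol is -1.

-1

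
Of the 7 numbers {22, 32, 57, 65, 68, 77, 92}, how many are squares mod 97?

(22/97) = +1 → QR.
(32/97) = +1 → QR.
(57/97) = -1 → non-residue.
(65/97) = +1 → QR.
(68/97) = -1 → non-residue.
(77/97) = -1 → non-residue.
(92/97) = -1 → non-residue.
Total quadratic residues among the 7: 3.

3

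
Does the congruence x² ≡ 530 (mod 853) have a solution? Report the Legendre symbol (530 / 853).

-1

Euler's criterion: (530/853) ≡ 530^426 (mod 853).
530^2 ≡ 263 (mod 853)
530^4 ≡ 76 (mod 853)
530^8 ≡ 658 (mod 853)
530^16 ≡ 493 (mod 853)
530^32 ≡ 797 (mod 853)
530^64 ≡ 577 (mod 853)
530^128 ≡ 259 (mod 853)
530^256 ≡ 547 (mod 853)
530^426 = 530^(256+128+32+8+2) ≡ 852 (mod 853).
Result is 852 ≡ −1, so (530/853) = −1.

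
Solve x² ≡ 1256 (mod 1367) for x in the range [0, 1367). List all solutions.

Since 1367 ≡ 3 (mod 4), a square root of 1256 is 1256^((1367+1)/4) = 1256^342 mod 1367.
Repeated squaring: 1256^2≡18, 1256^4≡324, 1256^8≡1084, 1256^16≡803, 1256^32≡952, 1256^64≡1350, 1256^128≡289, 1256^256≡134 (mod 1367).
1256^342 = 1256^(256+64+16+4+2) ≡ 1285 (mod 1367).
Check: 1285² = 1651225 ≡ 1256 (mod 1367). The two roots are 82 and 1285.

82, 1285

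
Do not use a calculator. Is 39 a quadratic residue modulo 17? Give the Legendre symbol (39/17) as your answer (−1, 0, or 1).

Euler's criterion: (39/17) ≡ 5^8 (mod 17).
5^2 ≡ 8 (mod 17)
5^4 ≡ 13 (mod 17)
5^8 ≡ 16 (mod 17)
5^8 = 5^(8) ≡ 16 (mod 17).
Result is 16 ≡ −1, so (39/17) = −1.

-1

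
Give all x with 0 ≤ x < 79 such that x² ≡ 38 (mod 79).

Since 79 ≡ 3 (mod 4), a square root of 38 is 38^((79+1)/4) = 38^20 mod 79.
Repeated squaring: 38^2≡22, 38^4≡10, 38^8≡21, 38^16≡46 (mod 79).
38^20 = 38^(16+4) ≡ 65 (mod 79).
Check: 65² = 4225 ≡ 38 (mod 79). The two roots are 14 and 65.

14, 65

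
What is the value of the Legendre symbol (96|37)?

-1

Euler's criterion: (96/37) ≡ 22^18 (mod 37).
22^2 ≡ 3 (mod 37)
22^4 ≡ 9 (mod 37)
22^8 ≡ 7 (mod 37)
22^16 ≡ 12 (mod 37)
22^18 = 22^(16+2) ≡ 36 (mod 37).
Result is 36 ≡ −1, so (96/37) = −1.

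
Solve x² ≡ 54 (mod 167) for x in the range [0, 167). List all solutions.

80, 87

Since 167 ≡ 3 (mod 4), a square root of 54 is 54^((167+1)/4) = 54^42 mod 167.
Repeated squaring: 54^2≡77, 54^4≡84, 54^8≡42, 54^16≡94, 54^32≡152 (mod 167).
54^42 = 54^(32+8+2) ≡ 87 (mod 167).
Check: 87² = 7569 ≡ 54 (mod 167). The two roots are 80 and 87.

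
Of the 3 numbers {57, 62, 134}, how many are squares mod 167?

(57/167) = +1 → QR.
(62/167) = +1 → QR.
(134/167) = -1 → non-residue.
Total quadratic residues among the 3: 2.

2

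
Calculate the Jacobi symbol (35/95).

Reciprocity: 35 ≡ 3 and 95 ≡ 3 (mod 4), so (35/95) = −(95/35).
Reduce top mod 35: now compute (25/35).
Reciprocity: 25 ≡ 1 and 35 ≡ 3 (mod 4), so (25/35) = +(35/25).
Reduce top mod 25: now compute (10/25).
Pull out 2: since 25 ≡ 1 (mod 8), (2/25) = +1.
Reciprocity: 5 ≡ 1 and 25 ≡ 1 (mod 4), so (5/25) = +(25/5).
Reduce top mod 5: now compute (0/5).
Top reduces to 0: gcd > 1, so the symbol is 0.

0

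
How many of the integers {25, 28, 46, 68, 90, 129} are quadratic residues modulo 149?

(25/149) = +1 → QR.
(28/149) = +1 → QR.
(46/149) = +1 → QR.
(68/149) = +1 → QR.
(90/149) = -1 → non-residue.
(129/149) = +1 → QR.
Total quadratic residues among the 6: 5.

5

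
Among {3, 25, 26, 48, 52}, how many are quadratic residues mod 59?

(3/59) = +1 → QR.
(25/59) = +1 → QR.
(26/59) = +1 → QR.
(48/59) = +1 → QR.
(52/59) = -1 → non-residue.
Total quadratic residues among the 5: 4.

4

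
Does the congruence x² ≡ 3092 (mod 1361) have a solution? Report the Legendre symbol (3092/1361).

-1

First reduce: 3092 ≡ 370 (mod 1361).
Pull out 2: since 1361 ≡ 1 (mod 8), (2/1361) = +1.
Reciprocity: 185 ≡ 1 and 1361 ≡ 1 (mod 4), so (185/1361) = +(1361/185).
Reduce top mod 185: now compute (66/185).
Pull out 2: since 185 ≡ 1 (mod 8), (2/185) = +1.
Reciprocity: 33 ≡ 1 and 185 ≡ 1 (mod 4), so (33/185) = +(185/33).
Reduce top mod 33: now compute (20/33).
Pull out 2^2: since 33 ≡ 1 (mod 8), (2/33) = +1, so (2/33)^2 = +1.
Reciprocity: 5 ≡ 1 and 33 ≡ 1 (mod 4), so (5/33) = +(33/5).
Reduce top mod 5: now compute (3/5).
Reciprocity: 3 ≡ 3 and 5 ≡ 1 (mod 4), so (3/5) = +(5/3).
Reduce top mod 3: now compute (2/3).
Pull out 2: since 3 ≡ 3 (mod 8), (2/3) = -1.
Reached (1/3) = 1. Collecting the sign flips along the way, the symbol is -1.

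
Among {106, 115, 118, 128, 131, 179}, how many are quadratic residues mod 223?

(106/223) = +1 → QR.
(115/223) = +1 → QR.
(118/223) = -1 → non-residue.
(128/223) = +1 → QR.
(131/223) = +1 → QR.
(179/223) = +1 → QR.
Total quadratic residues among the 6: 5.

5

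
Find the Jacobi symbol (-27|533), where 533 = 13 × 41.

First reduce: -27 ≡ 506 (mod 533).
Pull out 2: since 533 ≡ 5 (mod 8), (2/533) = -1.
Reciprocity: 253 ≡ 1 and 533 ≡ 1 (mod 4), so (253/533) = +(533/253).
Reduce top mod 253: now compute (27/253).
Reciprocity: 27 ≡ 3 and 253 ≡ 1 (mod 4), so (27/253) = +(253/27).
Reduce top mod 27: now compute (10/27).
Pull out 2: since 27 ≡ 3 (mod 8), (2/27) = -1.
Reciprocity: 5 ≡ 1 and 27 ≡ 3 (mod 4), so (5/27) = +(27/5).
Reduce top mod 5: now compute (2/5).
Pull out 2: since 5 ≡ 5 (mod 8), (2/5) = -1.
Reached (1/5) = 1. Collecting the sign flips along the way, the symbol is -1.

-1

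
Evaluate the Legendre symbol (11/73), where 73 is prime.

Reciprocity: 11 ≡ 3 and 73 ≡ 1 (mod 4), so (11/73) = +(73/11).
Reduce top mod 11: now compute (7/11).
Reciprocity: 7 ≡ 3 and 11 ≡ 3 (mod 4), so (7/11) = −(11/7).
Reduce top mod 7: now compute (4/7).
Pull out 2^2: since 7 ≡ 7 (mod 8), (2/7) = +1, so (2/7)^2 = +1.
Reached (1/7) = 1. Collecting the sign flips along the way, the symbol is -1.

-1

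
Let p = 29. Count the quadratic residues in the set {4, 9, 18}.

(4/29) = +1 → QR.
(9/29) = +1 → QR.
(18/29) = -1 → non-residue.
Total quadratic residues among the 3: 2.

2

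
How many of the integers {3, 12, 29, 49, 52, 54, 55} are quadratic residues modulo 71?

5

(3/71) = +1 → QR.
(12/71) = +1 → QR.
(29/71) = +1 → QR.
(49/71) = +1 → QR.
(52/71) = -1 → non-residue.
(54/71) = +1 → QR.
(55/71) = -1 → non-residue.
Total quadratic residues among the 7: 5.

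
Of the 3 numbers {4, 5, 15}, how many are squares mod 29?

2

(4/29) = +1 → QR.
(5/29) = +1 → QR.
(15/29) = -1 → non-residue.
Total quadratic residues among the 3: 2.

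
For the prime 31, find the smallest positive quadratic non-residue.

(2/31) = +1, so 2 is a residue.
(3/31) = −1, so 3 is the smallest positive non-residue mod 31.

3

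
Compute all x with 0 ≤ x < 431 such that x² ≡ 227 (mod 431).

Since 431 ≡ 3 (mod 4), a square root of 227 is 227^((431+1)/4) = 227^108 mod 431.
Repeated squaring: 227^2≡240, 227^4≡277, 227^8≡11, 227^16≡121, 227^32≡418, 227^64≡169 (mod 431).
227^108 = 227^(64+32+8+4) ≡ 33 (mod 431).
Check: 33² = 1089 ≡ 227 (mod 431). The two roots are 33 and 398.

33, 398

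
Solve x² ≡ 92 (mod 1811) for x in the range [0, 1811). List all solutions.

113, 1698

Since 1811 ≡ 3 (mod 4), a square root of 92 is 92^((1811+1)/4) = 92^453 mod 1811.
Repeated squaring: 92^2≡1220, 92^4≡1569, 92^8≡612, 92^16≡1478, 92^32≡418, 92^64≡868, 92^128≡48, 92^256≡493 (mod 1811).
92^453 = 92^(256+128+64+4+1) ≡ 1698 (mod 1811).
Check: 1698² = 2883204 ≡ 92 (mod 1811). The two roots are 113 and 1698.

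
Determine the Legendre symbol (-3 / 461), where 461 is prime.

Euler's criterion: (-3/461) ≡ 458^230 (mod 461).
458^2 ≡ 9 (mod 461)
458^4 ≡ 81 (mod 461)
458^8 ≡ 107 (mod 461)
458^16 ≡ 385 (mod 461)
458^32 ≡ 244 (mod 461)
458^64 ≡ 67 (mod 461)
458^128 ≡ 340 (mod 461)
458^230 = 458^(128+64+32+4+2) ≡ 460 (mod 461).
Result is 460 ≡ −1, so (-3/461) = −1.

-1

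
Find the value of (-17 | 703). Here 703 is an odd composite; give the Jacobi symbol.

First reduce: -17 ≡ 686 (mod 703).
Pull out 2: since 703 ≡ 7 (mod 8), (2/703) = +1.
Reciprocity: 343 ≡ 3 and 703 ≡ 3 (mod 4), so (343/703) = −(703/343).
Reduce top mod 343: now compute (17/343).
Reciprocity: 17 ≡ 1 and 343 ≡ 3 (mod 4), so (17/343) = +(343/17).
Reduce top mod 17: now compute (3/17).
Reciprocity: 3 ≡ 3 and 17 ≡ 1 (mod 4), so (3/17) = +(17/3).
Reduce top mod 3: now compute (2/3).
Pull out 2: since 3 ≡ 3 (mod 8), (2/3) = -1.
Reached (1/3) = 1. Collecting the sign flips along the way, the symbol is +1.

1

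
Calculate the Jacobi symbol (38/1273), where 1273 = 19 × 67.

Pull out 2: since 1273 ≡ 1 (mod 8), (2/1273) = +1.
Reciprocity: 19 ≡ 3 and 1273 ≡ 1 (mod 4), so (19/1273) = +(1273/19).
Reduce top mod 19: now compute (0/19).
Top reduces to 0: gcd > 1, so the symbol is 0.

0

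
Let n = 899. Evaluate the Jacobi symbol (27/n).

Reciprocity: 27 ≡ 3 and 899 ≡ 3 (mod 4), so (27/899) = −(899/27).
Reduce top mod 27: now compute (8/27).
Pull out 2^3: since 27 ≡ 3 (mod 8), (2/27) = -1, so (2/27)^3 = -1.
Reached (1/27) = 1. Collecting the sign flips along the way, the symbol is +1.

1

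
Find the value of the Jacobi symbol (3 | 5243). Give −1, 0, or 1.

1

Reciprocity: 3 ≡ 3 and 5243 ≡ 3 (mod 4), so (3/5243) = −(5243/3).
Reduce top mod 3: now compute (2/3).
Pull out 2: since 3 ≡ 3 (mod 8), (2/3) = -1.
Reached (1/3) = 1. Collecting the sign flips along the way, the symbol is +1.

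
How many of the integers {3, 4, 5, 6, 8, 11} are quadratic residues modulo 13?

2

(3/13) = +1 → QR.
(4/13) = +1 → QR.
(5/13) = -1 → non-residue.
(6/13) = -1 → non-residue.
(8/13) = -1 → non-residue.
(11/13) = -1 → non-residue.
Total quadratic residues among the 6: 2.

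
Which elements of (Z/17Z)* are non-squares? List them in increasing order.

Square k = 1,…,8 (k and 17−k give the same square):
1²=1, 2²=4, 3²=9, 4²=16, 5²≡8, 6²≡2, 7²≡15, 8²≡13 (mod 17).
The residues are {1, 2, 4, 8, 9, 13, 15, 16}; the non-residues are the remaining 8 nonzero classes.

3 5 6 7 10 11 12 14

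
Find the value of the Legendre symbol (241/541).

Reciprocity: 241 ≡ 1 and 541 ≡ 1 (mod 4), so (241/541) = +(541/241).
Reduce top mod 241: now compute (59/241).
Reciprocity: 59 ≡ 3 and 241 ≡ 1 (mod 4), so (59/241) = +(241/59).
Reduce top mod 59: now compute (5/59).
Reciprocity: 5 ≡ 1 and 59 ≡ 3 (mod 4), so (5/59) = +(59/5).
Reduce top mod 5: now compute (4/5).
Pull out 2^2: since 5 ≡ 5 (mod 8), (2/5) = -1, so (2/5)^2 = +1.
Reached (1/5) = 1. Collecting the sign flips along the way, the symbol is +1.

1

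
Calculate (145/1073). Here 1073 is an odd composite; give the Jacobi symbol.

Reciprocity: 145 ≡ 1 and 1073 ≡ 1 (mod 4), so (145/1073) = +(1073/145).
Reduce top mod 145: now compute (58/145).
Pull out 2: since 145 ≡ 1 (mod 8), (2/145) = +1.
Reciprocity: 29 ≡ 1 and 145 ≡ 1 (mod 4), so (29/145) = +(145/29).
Reduce top mod 29: now compute (0/29).
Top reduces to 0: gcd > 1, so the symbol is 0.

0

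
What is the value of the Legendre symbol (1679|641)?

First reduce: 1679 ≡ 397 (mod 641).
Reciprocity: 397 ≡ 1 and 641 ≡ 1 (mod 4), so (397/641) = +(641/397).
Reduce top mod 397: now compute (244/397).
Pull out 2^2: since 397 ≡ 5 (mod 8), (2/397) = -1, so (2/397)^2 = +1.
Reciprocity: 61 ≡ 1 and 397 ≡ 1 (mod 4), so (61/397) = +(397/61).
Reduce top mod 61: now compute (31/61).
Reciprocity: 31 ≡ 3 and 61 ≡ 1 (mod 4), so (31/61) = +(61/31).
Reduce top mod 31: now compute (30/31).
Pull out 2: since 31 ≡ 7 (mod 8), (2/31) = +1.
Reciprocity: 15 ≡ 3 and 31 ≡ 3 (mod 4), so (15/31) = −(31/15).
Reduce top mod 15: now compute (1/15).
Reached (1/15) = 1. Collecting the sign flips along the way, the symbol is -1.

-1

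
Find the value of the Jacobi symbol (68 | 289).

Pull out 2^2: since 289 ≡ 1 (mod 8), (2/289) = +1, so (2/289)^2 = +1.
Reciprocity: 17 ≡ 1 and 289 ≡ 1 (mod 4), so (17/289) = +(289/17).
Reduce top mod 17: now compute (0/17).
Top reduces to 0: gcd > 1, so the symbol is 0.

0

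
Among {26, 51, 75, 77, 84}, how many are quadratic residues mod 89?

1

(26/89) = -1 → non-residue.
(51/89) = -1 → non-residue.
(75/89) = -1 → non-residue.
(77/89) = -1 → non-residue.
(84/89) = +1 → QR.
Total quadratic residues among the 5: 1.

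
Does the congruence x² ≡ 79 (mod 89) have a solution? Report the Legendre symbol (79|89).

1

Reciprocity: 79 ≡ 3 and 89 ≡ 1 (mod 4), so (79/89) = +(89/79).
Reduce top mod 79: now compute (10/79).
Pull out 2: since 79 ≡ 7 (mod 8), (2/79) = +1.
Reciprocity: 5 ≡ 1 and 79 ≡ 3 (mod 4), so (5/79) = +(79/5).
Reduce top mod 5: now compute (4/5).
Pull out 2^2: since 5 ≡ 5 (mod 8), (2/5) = -1, so (2/5)^2 = +1.
Reached (1/5) = 1. Collecting the sign flips along the way, the symbol is +1.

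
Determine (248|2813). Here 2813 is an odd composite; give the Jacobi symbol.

1

Pull out 2^3: since 2813 ≡ 5 (mod 8), (2/2813) = -1, so (2/2813)^3 = -1.
Reciprocity: 31 ≡ 3 and 2813 ≡ 1 (mod 4), so (31/2813) = +(2813/31).
Reduce top mod 31: now compute (23/31).
Reciprocity: 23 ≡ 3 and 31 ≡ 3 (mod 4), so (23/31) = −(31/23).
Reduce top mod 23: now compute (8/23).
Pull out 2^3: since 23 ≡ 7 (mod 8), (2/23) = +1, so (2/23)^3 = +1.
Reached (1/23) = 1. Collecting the sign flips along the way, the symbol is +1.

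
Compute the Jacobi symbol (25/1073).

1

Reciprocity: 25 ≡ 1 and 1073 ≡ 1 (mod 4), so (25/1073) = +(1073/25).
Reduce top mod 25: now compute (23/25).
Reciprocity: 23 ≡ 3 and 25 ≡ 1 (mod 4), so (23/25) = +(25/23).
Reduce top mod 23: now compute (2/23).
Pull out 2: since 23 ≡ 7 (mod 8), (2/23) = +1.
Reached (1/23) = 1. Collecting the sign flips along the way, the symbol is +1.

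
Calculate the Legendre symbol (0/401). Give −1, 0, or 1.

0

Top reduces to 0: gcd > 1, so the symbol is 0.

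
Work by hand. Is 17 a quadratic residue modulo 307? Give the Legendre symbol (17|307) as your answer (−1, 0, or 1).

1

Euler's criterion: (17/307) ≡ 17^153 (mod 307).
17^2 ≡ 289 (mod 307)
17^4 ≡ 17 (mod 307)
17^8 ≡ 289 (mod 307)
17^16 ≡ 17 (mod 307)
17^32 ≡ 289 (mod 307)
17^64 ≡ 17 (mod 307)
17^128 ≡ 289 (mod 307)
17^153 = 17^(128+16+8+1) ≡ 1 (mod 307).
Result is 1, so (17/307) = 1.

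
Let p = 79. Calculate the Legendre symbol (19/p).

Reciprocity: 19 ≡ 3 and 79 ≡ 3 (mod 4), so (19/79) = −(79/19).
Reduce top mod 19: now compute (3/19).
Reciprocity: 3 ≡ 3 and 19 ≡ 3 (mod 4), so (3/19) = −(19/3).
Reduce top mod 3: now compute (1/3).
Reached (1/3) = 1. Collecting the sign flips along the way, the symbol is +1.

1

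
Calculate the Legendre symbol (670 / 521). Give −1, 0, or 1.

-1

Euler's criterion: (670/521) ≡ 149^260 (mod 521).
149^2 ≡ 319 (mod 521)
149^4 ≡ 166 (mod 521)
149^8 ≡ 464 (mod 521)
149^16 ≡ 123 (mod 521)
149^32 ≡ 20 (mod 521)
149^64 ≡ 400 (mod 521)
149^128 ≡ 53 (mod 521)
149^256 ≡ 204 (mod 521)
149^260 = 149^(256+4) ≡ 520 (mod 521).
Result is 520 ≡ −1, so (670/521) = −1.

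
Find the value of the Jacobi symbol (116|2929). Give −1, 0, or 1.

Pull out 2^2: since 2929 ≡ 1 (mod 8), (2/2929) = +1, so (2/2929)^2 = +1.
Reciprocity: 29 ≡ 1 and 2929 ≡ 1 (mod 4), so (29/2929) = +(2929/29).
Reduce top mod 29: now compute (0/29).
Top reduces to 0: gcd > 1, so the symbol is 0.

0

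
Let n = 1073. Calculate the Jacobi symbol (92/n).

-1

Pull out 2^2: since 1073 ≡ 1 (mod 8), (2/1073) = +1, so (2/1073)^2 = +1.
Reciprocity: 23 ≡ 3 and 1073 ≡ 1 (mod 4), so (23/1073) = +(1073/23).
Reduce top mod 23: now compute (15/23).
Reciprocity: 15 ≡ 3 and 23 ≡ 3 (mod 4), so (15/23) = −(23/15).
Reduce top mod 15: now compute (8/15).
Pull out 2^3: since 15 ≡ 7 (mod 8), (2/15) = +1, so (2/15)^3 = +1.
Reached (1/15) = 1. Collecting the sign flips along the way, the symbol is -1.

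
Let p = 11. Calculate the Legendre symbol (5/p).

Euler's criterion: (5/11) ≡ 5^5 (mod 11).
5^2 ≡ 3 (mod 11)
5^4 ≡ 9 (mod 11)
5^5 = 5^(4+1) ≡ 1 (mod 11).
Result is 1, so (5/11) = 1.

1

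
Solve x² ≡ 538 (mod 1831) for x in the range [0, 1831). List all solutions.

Since 1831 ≡ 3 (mod 4), a square root of 538 is 538^((1831+1)/4) = 538^458 mod 1831.
Repeated squaring: 538^2≡146, 538^4≡1175, 538^8≡51, 538^16≡770, 538^32≡1487, 538^64≡1152, 538^128≡1460, 538^256≡316 (mod 1831).
538^458 = 538^(256+128+64+8+2) ≡ 1064 (mod 1831).
Check: 1064² = 1132096 ≡ 538 (mod 1831). The two roots are 767 and 1064.

767, 1064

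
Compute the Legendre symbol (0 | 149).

0

Top reduces to 0: gcd > 1, so the symbol is 0.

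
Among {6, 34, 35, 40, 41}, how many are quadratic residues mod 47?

2

(6/47) = +1 → QR.
(34/47) = +1 → QR.
(35/47) = -1 → non-residue.
(40/47) = -1 → non-residue.
(41/47) = -1 → non-residue.
Total quadratic residues among the 5: 2.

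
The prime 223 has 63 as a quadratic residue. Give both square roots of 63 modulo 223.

78, 145

Since 223 ≡ 3 (mod 4), a square root of 63 is 63^((223+1)/4) = 63^56 mod 223.
Repeated squaring: 63^2≡178, 63^4≡18, 63^8≡101, 63^16≡166, 63^32≡127 (mod 223).
63^56 = 63^(32+16+8) ≡ 78 (mod 223).
Check: 78² = 6084 ≡ 63 (mod 223). The two roots are 78 and 145.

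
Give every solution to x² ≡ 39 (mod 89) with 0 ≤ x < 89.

89 ≡ 1 (mod 4), so we find a root by search.
Trying successive values, 22² = 484 ≡ 39 (mod 89). The other root is 89 − 22 = 67.

22, 67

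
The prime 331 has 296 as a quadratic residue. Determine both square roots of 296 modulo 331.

109, 222

Since 331 ≡ 3 (mod 4), a square root of 296 is 296^((331+1)/4) = 296^83 mod 331.
Repeated squaring: 296^2≡232, 296^4≡202, 296^8≡91, 296^16≡6, 296^32≡36, 296^64≡303 (mod 331).
296^83 = 296^(64+16+2+1) ≡ 109 (mod 331).
Check: 109² = 11881 ≡ 296 (mod 331). The two roots are 109 and 222.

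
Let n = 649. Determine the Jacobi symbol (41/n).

-1

Reciprocity: 41 ≡ 1 and 649 ≡ 1 (mod 4), so (41/649) = +(649/41).
Reduce top mod 41: now compute (34/41).
Pull out 2: since 41 ≡ 1 (mod 8), (2/41) = +1.
Reciprocity: 17 ≡ 1 and 41 ≡ 1 (mod 4), so (17/41) = +(41/17).
Reduce top mod 17: now compute (7/17).
Reciprocity: 7 ≡ 3 and 17 ≡ 1 (mod 4), so (7/17) = +(17/7).
Reduce top mod 7: now compute (3/7).
Reciprocity: 3 ≡ 3 and 7 ≡ 3 (mod 4), so (3/7) = −(7/3).
Reduce top mod 3: now compute (1/3).
Reached (1/3) = 1. Collecting the sign flips along the way, the symbol is -1.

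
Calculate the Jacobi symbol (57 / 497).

Reciprocity: 57 ≡ 1 and 497 ≡ 1 (mod 4), so (57/497) = +(497/57).
Reduce top mod 57: now compute (41/57).
Reciprocity: 41 ≡ 1 and 57 ≡ 1 (mod 4), so (41/57) = +(57/41).
Reduce top mod 41: now compute (16/41).
Pull out 2^4: since 41 ≡ 1 (mod 8), (2/41) = +1, so (2/41)^4 = +1.
Reached (1/41) = 1. Collecting the sign flips along the way, the symbol is +1.

1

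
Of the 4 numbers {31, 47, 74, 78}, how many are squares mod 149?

(31/149) = +1 → QR.
(47/149) = +1 → QR.
(74/149) = -1 → non-residue.
(78/149) = -1 → non-residue.
Total quadratic residues among the 4: 2.

2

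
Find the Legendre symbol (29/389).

Reciprocity: 29 ≡ 1 and 389 ≡ 1 (mod 4), so (29/389) = +(389/29).
Reduce top mod 29: now compute (12/29).
Pull out 2^2: since 29 ≡ 5 (mod 8), (2/29) = -1, so (2/29)^2 = +1.
Reciprocity: 3 ≡ 3 and 29 ≡ 1 (mod 4), so (3/29) = +(29/3).
Reduce top mod 3: now compute (2/3).
Pull out 2: since 3 ≡ 3 (mod 8), (2/3) = -1.
Reached (1/3) = 1. Collecting the sign flips along the way, the symbol is -1.

-1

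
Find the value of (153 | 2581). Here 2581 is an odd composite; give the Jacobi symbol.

-1

Reciprocity: 153 ≡ 1 and 2581 ≡ 1 (mod 4), so (153/2581) = +(2581/153).
Reduce top mod 153: now compute (133/153).
Reciprocity: 133 ≡ 1 and 153 ≡ 1 (mod 4), so (133/153) = +(153/133).
Reduce top mod 133: now compute (20/133).
Pull out 2^2: since 133 ≡ 5 (mod 8), (2/133) = -1, so (2/133)^2 = +1.
Reciprocity: 5 ≡ 1 and 133 ≡ 1 (mod 4), so (5/133) = +(133/5).
Reduce top mod 5: now compute (3/5).
Reciprocity: 3 ≡ 3 and 5 ≡ 1 (mod 4), so (3/5) = +(5/3).
Reduce top mod 3: now compute (2/3).
Pull out 2: since 3 ≡ 3 (mod 8), (2/3) = -1.
Reached (1/3) = 1. Collecting the sign flips along the way, the symbol is -1.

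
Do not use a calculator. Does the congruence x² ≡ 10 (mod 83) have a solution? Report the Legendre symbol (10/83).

Pull out 2: since 83 ≡ 3 (mod 8), (2/83) = -1.
Reciprocity: 5 ≡ 1 and 83 ≡ 3 (mod 4), so (5/83) = +(83/5).
Reduce top mod 5: now compute (3/5).
Reciprocity: 3 ≡ 3 and 5 ≡ 1 (mod 4), so (3/5) = +(5/3).
Reduce top mod 3: now compute (2/3).
Pull out 2: since 3 ≡ 3 (mod 8), (2/3) = -1.
Reached (1/3) = 1. Collecting the sign flips along the way, the symbol is +1.

1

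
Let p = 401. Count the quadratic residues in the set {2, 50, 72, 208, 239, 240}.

(2/401) = +1 → QR.
(50/401) = +1 → QR.
(72/401) = +1 → QR.
(208/401) = -1 → non-residue.
(239/401) = +1 → QR.
(240/401) = -1 → non-residue.
Total quadratic residues among the 6: 4.

4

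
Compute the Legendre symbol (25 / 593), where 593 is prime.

Euler's criterion: (25/593) ≡ 25^296 (mod 593).
25^2 ≡ 32 (mod 593)
25^4 ≡ 431 (mod 593)
25^8 ≡ 152 (mod 593)
25^16 ≡ 570 (mod 593)
25^32 ≡ 529 (mod 593)
25^64 ≡ 538 (mod 593)
25^128 ≡ 60 (mod 593)
25^256 ≡ 42 (mod 593)
25^296 = 25^(256+32+8) ≡ 1 (mod 593).
Result is 1, so (25/593) = 1.

1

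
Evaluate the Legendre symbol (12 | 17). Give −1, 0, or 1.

Euler's criterion: (12/17) ≡ 12^8 (mod 17).
12^2 ≡ 8 (mod 17)
12^4 ≡ 13 (mod 17)
12^8 ≡ 16 (mod 17)
12^8 = 12^(8) ≡ 16 (mod 17).
Result is 16 ≡ −1, so (12/17) = −1.

-1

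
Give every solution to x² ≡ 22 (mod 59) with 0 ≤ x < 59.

Since 59 ≡ 3 (mod 4), a square root of 22 is 22^((59+1)/4) = 22^15 mod 59.
Repeated squaring: 22^2≡12, 22^4≡26, 22^8≡27 (mod 59).
22^15 = 22^(8+4+2+1) ≡ 9 (mod 59).
Check: 9² = 81 ≡ 22 (mod 59). The two roots are 9 and 50.

9, 50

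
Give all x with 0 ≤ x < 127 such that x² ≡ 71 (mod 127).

43, 84

Since 127 ≡ 3 (mod 4), a square root of 71 is 71^((127+1)/4) = 71^32 mod 127.
Repeated squaring: 71^2≡88, 71^4≡124, 71^8≡9, 71^16≡81, 71^32≡84 (mod 127).
71^32 = 71^(32) ≡ 84 (mod 127).
Check: 84² = 7056 ≡ 71 (mod 127). The two roots are 43 and 84.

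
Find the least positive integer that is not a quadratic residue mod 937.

(2/937) = +1, so 2 is a residue.
(3/937) = +1, so 3 is a residue.
(4/937) = +1, so 4 is a residue.
(5/937) = −1, so 5 is the smallest positive non-residue mod 937.

5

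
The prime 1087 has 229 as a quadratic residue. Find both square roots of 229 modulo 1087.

190, 897

Since 1087 ≡ 3 (mod 4), a square root of 229 is 229^((1087+1)/4) = 229^272 mod 1087.
Repeated squaring: 229^2≡265, 229^4≡657, 229^8≡110, 229^16≡143, 229^32≡883, 229^64≡310, 229^128≡444, 229^256≡389 (mod 1087).
229^272 = 229^(256+16) ≡ 190 (mod 1087).
Check: 190² = 36100 ≡ 229 (mod 1087). The two roots are 190 and 897.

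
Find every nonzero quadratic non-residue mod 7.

3 5 6

Square k = 1,…,3 (k and 7−k give the same square):
1²=1, 2²=4, 3²≡2 (mod 7).
The residues are {1, 2, 4}; the non-residues are the remaining 3 nonzero classes.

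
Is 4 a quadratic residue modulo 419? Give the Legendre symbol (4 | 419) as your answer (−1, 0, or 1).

Pull out 2^2: since 419 ≡ 3 (mod 8), (2/419) = -1, so (2/419)^2 = +1.
Reached (1/419) = 1. Collecting the sign flips along the way, the symbol is +1.

1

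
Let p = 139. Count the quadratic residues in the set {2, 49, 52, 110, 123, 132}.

(2/139) = -1 → non-residue.
(49/139) = +1 → QR.
(52/139) = +1 → QR.
(110/139) = -1 → non-residue.
(123/139) = -1 → non-residue.
(132/139) = -1 → non-residue.
Total quadratic residues among the 6: 2.

2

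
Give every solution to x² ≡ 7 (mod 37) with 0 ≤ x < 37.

9, 28

37 ≡ 1 (mod 4), so we find a root by search.
Trying successive values, 9² = 81 ≡ 7 (mod 37). The other root is 37 − 9 = 28.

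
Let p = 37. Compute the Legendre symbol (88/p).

First reduce: 88 ≡ 14 (mod 37).
Pull out 2: since 37 ≡ 5 (mod 8), (2/37) = -1.
Reciprocity: 7 ≡ 3 and 37 ≡ 1 (mod 4), so (7/37) = +(37/7).
Reduce top mod 7: now compute (2/7).
Pull out 2: since 7 ≡ 7 (mod 8), (2/7) = +1.
Reached (1/7) = 1. Collecting the sign flips along the way, the symbol is -1.

-1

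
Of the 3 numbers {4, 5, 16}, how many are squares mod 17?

(4/17) = +1 → QR.
(5/17) = -1 → non-residue.
(16/17) = +1 → QR.
Total quadratic residues among the 3: 2.

2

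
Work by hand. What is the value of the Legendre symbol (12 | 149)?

-1

Pull out 2^2: since 149 ≡ 5 (mod 8), (2/149) = -1, so (2/149)^2 = +1.
Reciprocity: 3 ≡ 3 and 149 ≡ 1 (mod 4), so (3/149) = +(149/3).
Reduce top mod 3: now compute (2/3).
Pull out 2: since 3 ≡ 3 (mod 8), (2/3) = -1.
Reached (1/3) = 1. Collecting the sign flips along the way, the symbol is -1.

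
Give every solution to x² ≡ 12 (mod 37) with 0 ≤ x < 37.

7, 30

37 ≡ 1 (mod 4), so we find a root by search.
Trying successive values, 7² = 49 ≡ 12 (mod 37). The other root is 37 − 7 = 30.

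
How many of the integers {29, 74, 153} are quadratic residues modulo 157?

(29/157) = -1 → non-residue.
(74/157) = -1 → non-residue.
(153/157) = +1 → QR.
Total quadratic residues among the 3: 1.

1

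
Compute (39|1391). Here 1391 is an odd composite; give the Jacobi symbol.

0

Reciprocity: 39 ≡ 3 and 1391 ≡ 3 (mod 4), so (39/1391) = −(1391/39).
Reduce top mod 39: now compute (26/39).
Pull out 2: since 39 ≡ 7 (mod 8), (2/39) = +1.
Reciprocity: 13 ≡ 1 and 39 ≡ 3 (mod 4), so (13/39) = +(39/13).
Reduce top mod 13: now compute (0/13).
Top reduces to 0: gcd > 1, so the symbol is 0.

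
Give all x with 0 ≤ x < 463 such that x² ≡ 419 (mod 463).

96, 367

Since 463 ≡ 3 (mod 4), a square root of 419 is 419^((463+1)/4) = 419^116 mod 463.
Repeated squaring: 419^2≡84, 419^4≡111, 419^8≡283, 419^16≡453, 419^32≡100, 419^64≡277 (mod 463).
419^116 = 419^(64+32+16+4) ≡ 367 (mod 463).
Check: 367² = 134689 ≡ 419 (mod 463). The two roots are 96 and 367.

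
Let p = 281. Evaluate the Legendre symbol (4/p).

1

Pull out 2^2: since 281 ≡ 1 (mod 8), (2/281) = +1, so (2/281)^2 = +1.
Reached (1/281) = 1. Collecting the sign flips along the way, the symbol is +1.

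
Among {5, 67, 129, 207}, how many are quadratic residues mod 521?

2

(5/521) = +1 → QR.
(67/521) = -1 → non-residue.
(129/521) = +1 → QR.
(207/521) = -1 → non-residue.
Total quadratic residues among the 4: 2.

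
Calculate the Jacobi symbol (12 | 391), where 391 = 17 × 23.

Pull out 2^2: since 391 ≡ 7 (mod 8), (2/391) = +1, so (2/391)^2 = +1.
Reciprocity: 3 ≡ 3 and 391 ≡ 3 (mod 4), so (3/391) = −(391/3).
Reduce top mod 3: now compute (1/3).
Reached (1/3) = 1. Collecting the sign flips along the way, the symbol is -1.

-1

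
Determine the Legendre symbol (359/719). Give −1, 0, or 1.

-1

Euler's criterion: (359/719) ≡ 359^359 (mod 719).
359^2 ≡ 180 (mod 719)
359^4 ≡ 45 (mod 719)
359^8 ≡ 587 (mod 719)
359^16 ≡ 168 (mod 719)
359^32 ≡ 183 (mod 719)
359^64 ≡ 415 (mod 719)
359^128 ≡ 384 (mod 719)
359^256 ≡ 61 (mod 719)
359^359 = 359^(256+64+32+4+2+1) ≡ 718 (mod 719).
Result is 718 ≡ −1, so (359/719) = −1.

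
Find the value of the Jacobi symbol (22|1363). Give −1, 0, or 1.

Pull out 2: since 1363 ≡ 3 (mod 8), (2/1363) = -1.
Reciprocity: 11 ≡ 3 and 1363 ≡ 3 (mod 4), so (11/1363) = −(1363/11).
Reduce top mod 11: now compute (10/11).
Pull out 2: since 11 ≡ 3 (mod 8), (2/11) = -1.
Reciprocity: 5 ≡ 1 and 11 ≡ 3 (mod 4), so (5/11) = +(11/5).
Reduce top mod 5: now compute (1/5).
Reached (1/5) = 1. Collecting the sign flips along the way, the symbol is -1.

-1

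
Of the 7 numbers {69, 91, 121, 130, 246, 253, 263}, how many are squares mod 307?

3

(69/307) = +1 → QR.
(91/307) = -1 → non-residue.
(121/307) = +1 → QR.
(130/307) = -1 → non-residue.
(246/307) = +1 → QR.
(253/307) = -1 → non-residue.
(263/307) = -1 → non-residue.
Total quadratic residues among the 7: 3.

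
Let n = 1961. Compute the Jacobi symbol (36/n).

1

Pull out 2^2: since 1961 ≡ 1 (mod 8), (2/1961) = +1, so (2/1961)^2 = +1.
Reciprocity: 9 ≡ 1 and 1961 ≡ 1 (mod 4), so (9/1961) = +(1961/9).
Reduce top mod 9: now compute (8/9).
Pull out 2^3: since 9 ≡ 1 (mod 8), (2/9) = +1, so (2/9)^3 = +1.
Reached (1/9) = 1. Collecting the sign flips along the way, the symbol is +1.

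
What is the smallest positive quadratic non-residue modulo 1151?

13

(2/1151) = +1, so 2 is a residue.
(3/1151) = +1, so 3 is a residue.
(4/1151) = +1, so 4 is a residue.
(5/1151) = +1, so 5 is a residue.
(6/1151) = +1, so 6 is a residue.
(7/1151) = +1, so 7 is a residue.
(8/1151) = +1, so 8 is a residue.
(9/1151) = +1, so 9 is a residue.
(10/1151) = +1, so 10 is a residue.
(11/1151) = +1, so 11 is a residue.
(12/1151) = +1, so 12 is a residue.
(13/1151) = −1, so 13 is the smallest positive non-residue mod 1151.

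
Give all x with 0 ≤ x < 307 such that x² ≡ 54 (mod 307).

19, 288

Since 307 ≡ 3 (mod 4), a square root of 54 is 54^((307+1)/4) = 54^77 mod 307.
Repeated squaring: 54^2≡153, 54^4≡77, 54^8≡96, 54^16≡6, 54^32≡36, 54^64≡68 (mod 307).
54^77 = 54^(64+8+4+1) ≡ 19 (mod 307).
Check: 19² = 361 ≡ 54 (mod 307). The two roots are 19 and 288.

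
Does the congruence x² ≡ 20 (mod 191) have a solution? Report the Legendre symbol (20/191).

Pull out 2^2: since 191 ≡ 7 (mod 8), (2/191) = +1, so (2/191)^2 = +1.
Reciprocity: 5 ≡ 1 and 191 ≡ 3 (mod 4), so (5/191) = +(191/5).
Reduce top mod 5: now compute (1/5).
Reached (1/5) = 1. Collecting the sign flips along the way, the symbol is +1.

1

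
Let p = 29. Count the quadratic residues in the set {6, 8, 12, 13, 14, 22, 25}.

4

(6/29) = +1 → QR.
(8/29) = -1 → non-residue.
(12/29) = -1 → non-residue.
(13/29) = +1 → QR.
(14/29) = -1 → non-residue.
(22/29) = +1 → QR.
(25/29) = +1 → QR.
Total quadratic residues among the 7: 4.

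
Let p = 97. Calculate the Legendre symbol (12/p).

Euler's criterion: (12/97) ≡ 12^48 (mod 97).
12^2 ≡ 47 (mod 97)
12^4 ≡ 75 (mod 97)
12^8 ≡ 96 (mod 97)
12^16 ≡ 1 (mod 97)
12^32 ≡ 1 (mod 97)
12^48 = 12^(32+16) ≡ 1 (mod 97).
Result is 1, so (12/97) = 1.

1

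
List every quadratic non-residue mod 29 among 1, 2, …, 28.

2, 3, 8, 10, 11, 12, 14, 15, 17, 18, 19, 21, 26, 27

Square k = 1,…,14 (k and 29−k give the same square):
1²=1, 2²=4, 3²=9, 4²=16, 5²=25, 6²≡7, 7²≡20, 8²≡6, 9²≡23, 10²≡13, 11²≡5, 12²≡28, 13²≡24, 14²≡22 (mod 29).
The residues are {1, 4, 5, 6, 7, 9, 13, 16, 20, 22, 23, 24, 25, 28}; the non-residues are the remaining 14 nonzero classes.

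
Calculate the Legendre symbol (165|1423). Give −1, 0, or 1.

Reciprocity: 165 ≡ 1 and 1423 ≡ 3 (mod 4), so (165/1423) = +(1423/165).
Reduce top mod 165: now compute (103/165).
Reciprocity: 103 ≡ 3 and 165 ≡ 1 (mod 4), so (103/165) = +(165/103).
Reduce top mod 103: now compute (62/103).
Pull out 2: since 103 ≡ 7 (mod 8), (2/103) = +1.
Reciprocity: 31 ≡ 3 and 103 ≡ 3 (mod 4), so (31/103) = −(103/31).
Reduce top mod 31: now compute (10/31).
Pull out 2: since 31 ≡ 7 (mod 8), (2/31) = +1.
Reciprocity: 5 ≡ 1 and 31 ≡ 3 (mod 4), so (5/31) = +(31/5).
Reduce top mod 5: now compute (1/5).
Reached (1/5) = 1. Collecting the sign flips along the way, the symbol is -1.

-1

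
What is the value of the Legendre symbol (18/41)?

Euler's criterion: (18/41) ≡ 18^20 (mod 41).
18^2 ≡ 37 (mod 41)
18^4 ≡ 16 (mod 41)
18^8 ≡ 10 (mod 41)
18^16 ≡ 18 (mod 41)
18^20 = 18^(16+4) ≡ 1 (mod 41).
Result is 1, so (18/41) = 1.

1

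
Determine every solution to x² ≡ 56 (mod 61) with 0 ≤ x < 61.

19, 42

61 ≡ 1 (mod 4), so we find a root by search.
Trying successive values, 19² = 361 ≡ 56 (mod 61). The other root is 61 − 19 = 42.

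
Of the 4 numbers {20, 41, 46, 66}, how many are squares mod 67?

(20/67) = -1 → non-residue.
(41/67) = -1 → non-residue.
(46/67) = -1 → non-residue.
(66/67) = -1 → non-residue.
Total quadratic residues among the 4: 0.

0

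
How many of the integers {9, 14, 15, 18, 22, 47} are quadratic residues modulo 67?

5

(9/67) = +1 → QR.
(14/67) = +1 → QR.
(15/67) = +1 → QR.
(18/67) = -1 → non-residue.
(22/67) = +1 → QR.
(47/67) = +1 → QR.
Total quadratic residues among the 6: 5.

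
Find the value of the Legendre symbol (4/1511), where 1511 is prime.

1

Pull out 2^2: since 1511 ≡ 7 (mod 8), (2/1511) = +1, so (2/1511)^2 = +1.
Reached (1/1511) = 1. Collecting the sign flips along the way, the symbol is +1.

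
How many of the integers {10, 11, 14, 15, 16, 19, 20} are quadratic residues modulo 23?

(10/23) = -1 → non-residue.
(11/23) = -1 → non-residue.
(14/23) = -1 → non-residue.
(15/23) = -1 → non-residue.
(16/23) = +1 → QR.
(19/23) = -1 → non-residue.
(20/23) = -1 → non-residue.
Total quadratic residues among the 7: 1.

1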